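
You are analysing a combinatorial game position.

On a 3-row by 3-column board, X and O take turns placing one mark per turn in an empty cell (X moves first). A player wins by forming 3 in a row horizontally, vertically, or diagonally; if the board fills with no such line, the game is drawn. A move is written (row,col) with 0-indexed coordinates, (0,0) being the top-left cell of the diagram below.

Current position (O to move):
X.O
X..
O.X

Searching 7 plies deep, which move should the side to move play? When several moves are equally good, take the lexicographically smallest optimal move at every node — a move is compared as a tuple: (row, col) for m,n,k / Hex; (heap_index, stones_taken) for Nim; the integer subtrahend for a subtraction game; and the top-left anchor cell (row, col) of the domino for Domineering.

O's best at [X.O/X../O.X]: (1,1)

ply 1, O at X.O/X../O.X | (0,1)=-1→XOO/X../O.X; (1,1)=+1→X.O/XO./O.X*; (1,2)=-1→X.O/X.O/O.X; (2,1)=-1→X.O/X../OOX
ply 2: X.O/XO./O.X is terminal -1 (X); from X.O/X../O.X depth 7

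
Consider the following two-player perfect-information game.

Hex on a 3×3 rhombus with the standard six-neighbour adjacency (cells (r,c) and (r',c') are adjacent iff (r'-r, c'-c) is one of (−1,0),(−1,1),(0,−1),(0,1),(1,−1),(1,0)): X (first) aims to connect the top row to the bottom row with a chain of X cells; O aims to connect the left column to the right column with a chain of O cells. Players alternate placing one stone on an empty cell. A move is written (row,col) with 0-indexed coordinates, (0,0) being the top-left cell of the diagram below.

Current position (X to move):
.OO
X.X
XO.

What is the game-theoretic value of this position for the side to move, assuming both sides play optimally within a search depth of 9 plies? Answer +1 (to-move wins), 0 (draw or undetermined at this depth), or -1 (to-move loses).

[.OO/X.X/XO.] X move#1: (0,0):+1/XOO/X.X/XO.*, (1,1):-1/.OO/XXX/XO., (2,2):-1/.OO/X.X/XOX
[XOO/X.X/XO.] end (terminal -1, O#2); searched .OO/X.X/XO. to 9

value(.OO/X.X/XO., X) = +1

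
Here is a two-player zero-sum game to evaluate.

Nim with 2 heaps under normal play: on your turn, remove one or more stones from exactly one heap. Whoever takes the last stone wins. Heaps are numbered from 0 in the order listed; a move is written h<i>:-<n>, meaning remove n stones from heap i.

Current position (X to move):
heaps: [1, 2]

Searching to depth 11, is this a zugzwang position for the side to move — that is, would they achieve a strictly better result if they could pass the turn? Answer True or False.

zugzwang((1,2), X) = False

[(1,2)] X move#1: h0:-1:-1/(0,2), h1:-1:+1/(1,1)*, h1:-2:-1/(1,0)
[(1,1)] O move#2: h0:-1:-1/(0,1)*, h1:-1:-1/(1,0)
[(0,1)] X move#3: h1:-1:+1/(0,0)*
[(0,0)] end (terminal -1, O#4); searched (1,2) to 11
pass branch (O moves first from the same position):
  | [(1,2)] O move#1: h0:-1:-1/(0,2), h1:-1:+1/(1,1)*, h1:-2:-1/(1,0)
  | [(1,1)] X move#2: h0:-1:-1/(0,1)*, h1:-1:-1/(1,0)
  | [(0,1)] O move#3: h1:-1:+1/(0,0)*
  | [(0,0)] end (terminal -1, X#4); searched (1,2) to 11
X moving scores +1; X passing scores -1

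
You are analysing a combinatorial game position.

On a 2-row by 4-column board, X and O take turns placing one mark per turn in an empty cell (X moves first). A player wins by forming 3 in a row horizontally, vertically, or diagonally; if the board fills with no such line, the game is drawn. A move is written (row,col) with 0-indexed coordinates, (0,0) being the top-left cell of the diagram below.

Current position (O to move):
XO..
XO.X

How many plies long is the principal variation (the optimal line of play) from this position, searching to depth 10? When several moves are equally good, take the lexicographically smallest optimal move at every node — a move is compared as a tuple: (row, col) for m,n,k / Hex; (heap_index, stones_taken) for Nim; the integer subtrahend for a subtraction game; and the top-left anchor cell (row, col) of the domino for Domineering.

PV length from [XO../XO.X]: 3 plies

[XO../XO.X] O move#1: (0,2):+0/XOO./XO.X*, (0,3):+0/XO.O/XO.X, (1,2):+0/XO../XOOX
[XOO./XO.X] X move#2: (0,3):+0/XOOX/XO.X*, (1,2):-1/XOO./XOXX
[XOOX/XO.X] O move#3: (1,2):+0/XOOX/XOOX*
[XOOX/XOOX] end (terminal +0, X#4); searched XO../XO.X to 10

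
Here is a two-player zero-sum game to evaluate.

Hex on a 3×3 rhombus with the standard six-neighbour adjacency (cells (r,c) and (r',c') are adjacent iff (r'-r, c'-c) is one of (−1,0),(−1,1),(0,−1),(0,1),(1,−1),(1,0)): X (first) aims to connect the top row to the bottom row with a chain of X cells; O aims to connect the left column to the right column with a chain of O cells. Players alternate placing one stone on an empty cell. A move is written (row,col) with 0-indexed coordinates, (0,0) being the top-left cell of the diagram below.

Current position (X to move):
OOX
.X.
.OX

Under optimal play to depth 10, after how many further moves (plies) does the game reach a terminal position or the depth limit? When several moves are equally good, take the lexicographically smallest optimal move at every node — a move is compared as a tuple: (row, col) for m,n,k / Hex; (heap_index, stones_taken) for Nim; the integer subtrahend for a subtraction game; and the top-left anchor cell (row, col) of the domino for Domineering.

p1 X@[OOX/.X./.OX]: (1,0)[OOX/XX./.OX]+1* (1,2)[OOX/.XX/.OX]+1 (2,0)[OOX/.X./XOX]+1
p2 O@[OOX/XX./.OX]: (1,2)[OOX/XXO/.OX]-1* (2,0)[OOX/XX./OOX]-1
p3 X@[OOX/XXO/.OX]: (2,0)[OOX/XXO/XOX]+1*
p4 O@[OOX/XXO/XOX] terminal -1; root [OOX/.X./.OX] d10

PV length from [OOX/.X./.OX]: 3 plies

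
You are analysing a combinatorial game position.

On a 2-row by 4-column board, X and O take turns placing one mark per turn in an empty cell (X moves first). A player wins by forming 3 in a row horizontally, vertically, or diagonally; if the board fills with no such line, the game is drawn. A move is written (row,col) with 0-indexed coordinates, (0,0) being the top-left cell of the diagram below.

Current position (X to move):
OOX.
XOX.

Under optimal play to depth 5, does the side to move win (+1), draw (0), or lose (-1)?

value(OOX./XOX., X) = 0

ply 1, X at OOX./XOX. | (0,3)=+0→OOXX/XOX.*; (1,3)=+0→OOX./XOXX
ply 2, O at OOXX/XOX. | (1,3)=+0→OOXX/XOXO*
ply 3: OOXX/XOXO is terminal +0 (X); from OOX./XOX. depth 5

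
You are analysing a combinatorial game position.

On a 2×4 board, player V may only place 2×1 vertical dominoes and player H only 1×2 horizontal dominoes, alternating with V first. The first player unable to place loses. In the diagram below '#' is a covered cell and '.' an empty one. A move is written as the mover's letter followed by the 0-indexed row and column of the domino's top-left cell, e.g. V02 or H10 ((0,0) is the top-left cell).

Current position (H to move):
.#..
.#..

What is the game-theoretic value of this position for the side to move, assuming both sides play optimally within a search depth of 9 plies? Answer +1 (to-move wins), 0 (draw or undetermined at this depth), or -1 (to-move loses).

ply 1, H at .#../.#.. | H02=+1→.###/.#..*; H12=+1→.#../.###
ply 2, V at .###/.#.. | V00=-1→####/##..*
ply 3, H at ####/##.. | H12=+1→####/####*
ply 4: ####/#### is terminal -1 (V); from .#../.#.. depth 9

value(.#../.#.., H) = +1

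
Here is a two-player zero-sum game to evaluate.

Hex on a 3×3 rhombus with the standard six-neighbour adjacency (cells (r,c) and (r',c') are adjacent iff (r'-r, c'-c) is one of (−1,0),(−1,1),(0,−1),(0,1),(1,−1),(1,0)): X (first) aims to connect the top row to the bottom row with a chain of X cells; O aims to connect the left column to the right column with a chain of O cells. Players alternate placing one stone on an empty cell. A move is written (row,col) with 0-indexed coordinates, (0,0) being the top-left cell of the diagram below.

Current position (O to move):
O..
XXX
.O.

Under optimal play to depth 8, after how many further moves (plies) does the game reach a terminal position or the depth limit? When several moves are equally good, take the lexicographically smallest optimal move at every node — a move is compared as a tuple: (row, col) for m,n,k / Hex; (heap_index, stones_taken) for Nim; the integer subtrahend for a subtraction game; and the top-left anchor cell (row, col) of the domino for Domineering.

PV length from [O../XXX/.O.]: 4 plies

[O../XXX/.O.] O move#1: (0,1):-1/OO./XXX/.O.*, (0,2):-1/O.O/XXX/.O., (2,0):-1/O../XXX/OO., (2,2):-1/O../XXX/.OO
[OO./XXX/.O.] X move#2: (0,2):+1/OOX/XXX/.O.*, (2,0):-1/OO./XXX/XO., (2,2):-1/OO./XXX/.OX
[OOX/XXX/.O.] O move#3: (2,0):-1/OOX/XXX/OO.*, (2,2):-1/OOX/XXX/.OO
[OOX/XXX/OO.] X move#4: (2,2):+1/OOX/XXX/OOX*
[OOX/XXX/OOX] end (terminal -1, O#5); searched O../XXX/.O. to 8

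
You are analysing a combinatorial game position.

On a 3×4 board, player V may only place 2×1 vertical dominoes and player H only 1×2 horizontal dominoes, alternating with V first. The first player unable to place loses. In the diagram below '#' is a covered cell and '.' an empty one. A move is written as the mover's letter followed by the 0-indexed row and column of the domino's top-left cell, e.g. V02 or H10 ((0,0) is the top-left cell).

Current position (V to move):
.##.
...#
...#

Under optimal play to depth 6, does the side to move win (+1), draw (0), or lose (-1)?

value(.##./...#/...#, V) = +1

ply 1, V at .##./...#/...# | V00=-1→###./#..#/...#; V10=-1→.##./#..#/#..#; V11=+1→.##./.#.#/.#.#*; V12=-1→.##./..##/..##
ply 2: .##./.#.#/.#.# is terminal -1 (H); from .##./...#/...# depth 6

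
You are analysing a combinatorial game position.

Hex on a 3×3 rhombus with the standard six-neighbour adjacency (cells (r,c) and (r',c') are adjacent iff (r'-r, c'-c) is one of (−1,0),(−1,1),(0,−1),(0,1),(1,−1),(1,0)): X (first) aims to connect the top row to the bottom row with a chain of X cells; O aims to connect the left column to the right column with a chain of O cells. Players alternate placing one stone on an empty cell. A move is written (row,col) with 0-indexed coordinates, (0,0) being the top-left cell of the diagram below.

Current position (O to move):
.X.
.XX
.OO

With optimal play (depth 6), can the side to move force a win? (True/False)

O winning at [.X./.XX/.OO]: True

ply 1, O at .X./.XX/.OO | (0,0)=-1→OX./.XX/.OO; (0,2)=-1→.XO/.XX/.OO; (1,0)=-1→.X./OXX/.OO; (2,0)=+1→.X./.XX/OOO*
ply 2: .X./.XX/OOO is terminal -1 (X); from .X./.XX/.OO depth 6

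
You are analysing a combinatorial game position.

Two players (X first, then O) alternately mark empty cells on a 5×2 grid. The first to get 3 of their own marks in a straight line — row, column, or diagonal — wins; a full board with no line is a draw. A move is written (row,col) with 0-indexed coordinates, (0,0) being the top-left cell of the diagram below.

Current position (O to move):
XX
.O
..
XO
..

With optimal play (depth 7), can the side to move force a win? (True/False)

O winning at [XX/.O/../XO/..]: True

[XX/.O/../XO/..] O move#1: (1,0):+0/XX/OO/../XO/.., (2,0):+0/XX/.O/O./XO/.., (2,1):+1/XX/.O/.O/XO/..*, (4,0):+0/XX/.O/../XO/O., (4,1):+0/XX/.O/../XO/.O
[XX/.O/.O/XO/..] end (terminal -1, X#2); searched XX/.O/../XO/.. to 7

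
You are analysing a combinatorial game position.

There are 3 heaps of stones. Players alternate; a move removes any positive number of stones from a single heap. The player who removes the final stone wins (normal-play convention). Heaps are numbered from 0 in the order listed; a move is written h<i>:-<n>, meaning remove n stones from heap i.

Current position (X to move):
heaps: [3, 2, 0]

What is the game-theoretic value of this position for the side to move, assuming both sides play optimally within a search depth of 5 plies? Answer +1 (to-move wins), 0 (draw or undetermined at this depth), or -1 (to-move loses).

value((3,2,0), X) = +1

ply 1, X at (3,2,0) | h0:-1=+1→(2,2,0)*; h0:-2=-1→(1,2,0); h0:-3=-1→(0,2,0); h1:-1=-1→(3,1,0); h1:-2=-1→(3,0,0)
ply 2, O at (2,2,0) | h0:-1=-1→(1,2,0)*; h0:-2=-1→(0,2,0); h1:-1=-1→(2,1,0); h1:-2=-1→(2,0,0)
ply 3, X at (1,2,0) | h0:-1=-1→(0,2,0); h1:-1=+1→(1,1,0)*; h1:-2=-1→(1,0,0)
ply 4, O at (1,1,0) | h0:-1=-1→(0,1,0)*; h1:-1=-1→(1,0,0)
ply 5, X at (0,1,0) | h1:-1=+1→(0,0,0)*
ply 6: (0,0,0) is terminal -1 (O); from (3,2,0) depth 5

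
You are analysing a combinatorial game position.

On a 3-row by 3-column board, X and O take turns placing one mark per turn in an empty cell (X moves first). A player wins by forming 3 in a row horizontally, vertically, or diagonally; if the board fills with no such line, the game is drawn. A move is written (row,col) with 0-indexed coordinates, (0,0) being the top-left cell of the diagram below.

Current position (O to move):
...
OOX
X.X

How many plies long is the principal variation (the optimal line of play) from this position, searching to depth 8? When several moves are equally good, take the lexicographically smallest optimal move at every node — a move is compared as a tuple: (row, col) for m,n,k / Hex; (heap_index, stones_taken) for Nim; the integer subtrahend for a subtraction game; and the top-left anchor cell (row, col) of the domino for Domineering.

PV length from [.../OOX/X.X]: 4 plies

ply 1, O at .../OOX/X.X | (0,0)=-1→O../OOX/X.X*; (0,1)=-1→.O./OOX/X.X; (0,2)=-1→..O/OOX/X.X; (2,1)=-1→.../OOX/XOX
ply 2, X at O../OOX/X.X | (0,1)=+1→OX./OOX/X.X*; (0,2)=+1→O.X/OOX/X.X; (2,1)=+1→O../OOX/XXX
ply 3, O at OX./OOX/X.X | (0,2)=-1→OXO/OOX/X.X*; (2,1)=-1→OX./OOX/XOX
ply 4, X at OXO/OOX/X.X | (2,1)=+1→OXO/OOX/XXX*
ply 5: OXO/OOX/XXX is terminal -1 (O); from .../OOX/X.X depth 8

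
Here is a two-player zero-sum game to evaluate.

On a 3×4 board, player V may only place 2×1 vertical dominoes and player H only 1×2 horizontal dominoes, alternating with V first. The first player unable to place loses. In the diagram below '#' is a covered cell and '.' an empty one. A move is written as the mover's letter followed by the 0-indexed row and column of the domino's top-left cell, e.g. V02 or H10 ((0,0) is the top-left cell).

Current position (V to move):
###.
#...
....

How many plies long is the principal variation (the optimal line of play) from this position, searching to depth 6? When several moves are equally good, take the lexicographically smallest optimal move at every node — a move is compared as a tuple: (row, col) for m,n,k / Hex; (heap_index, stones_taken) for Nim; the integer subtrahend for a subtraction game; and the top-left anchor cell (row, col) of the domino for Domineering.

PV length from [###./#.../....]: 3 plies

[###./#.../....] V move#1: V03:-1/####/#..#/...., V11:-1/###./##../.#.., V12:+1/###./#.#./..#.*, V13:-1/###./#..#/...#
[###./#.#./..#.] H move#2: H20:-1/###./#.#./###.*
[###./#.#./###.] V move#3: V03:+1/####/#.##/###.*, V13:+1/###./#.##/####
[####/#.##/###.] end (terminal -1, H#4); searched ###./#.../.... to 6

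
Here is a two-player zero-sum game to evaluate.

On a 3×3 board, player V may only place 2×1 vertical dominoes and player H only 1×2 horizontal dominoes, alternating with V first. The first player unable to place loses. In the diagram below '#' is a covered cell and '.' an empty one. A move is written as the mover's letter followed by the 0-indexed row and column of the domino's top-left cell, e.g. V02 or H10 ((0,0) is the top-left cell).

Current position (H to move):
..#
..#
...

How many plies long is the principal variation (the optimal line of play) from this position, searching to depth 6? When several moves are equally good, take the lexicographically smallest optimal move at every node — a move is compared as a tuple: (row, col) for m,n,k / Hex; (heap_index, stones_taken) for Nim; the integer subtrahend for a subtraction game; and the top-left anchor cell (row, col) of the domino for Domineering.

p1 H@[..#/..#/...]: H00[###/..#/...]-1 H10[..#/###/...]+1* H20[..#/..#/##.]-1 H21[..#/..#/.##]-1
p2 V@[..#/###/...] terminal -1; root [..#/..#/...] d6

PV length from [..#/..#/...]: 1 ply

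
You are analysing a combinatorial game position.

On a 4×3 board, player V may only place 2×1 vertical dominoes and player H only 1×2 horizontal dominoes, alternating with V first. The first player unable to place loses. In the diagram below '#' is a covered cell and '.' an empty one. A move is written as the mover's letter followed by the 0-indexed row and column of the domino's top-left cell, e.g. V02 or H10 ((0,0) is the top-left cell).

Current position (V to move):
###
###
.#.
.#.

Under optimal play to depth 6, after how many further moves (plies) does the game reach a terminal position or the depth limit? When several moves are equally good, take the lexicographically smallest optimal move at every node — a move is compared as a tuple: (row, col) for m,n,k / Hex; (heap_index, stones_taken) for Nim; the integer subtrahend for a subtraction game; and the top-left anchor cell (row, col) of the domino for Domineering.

PV length from [###/###/.#./.#.]: 1 ply

[###/###/.#./.#.] V move#1: V20:+1/###/###/##./##.*, V22:+1/###/###/.##/.##
[###/###/##./##.] end (terminal -1, H#2); searched ###/###/.#./.#. to 6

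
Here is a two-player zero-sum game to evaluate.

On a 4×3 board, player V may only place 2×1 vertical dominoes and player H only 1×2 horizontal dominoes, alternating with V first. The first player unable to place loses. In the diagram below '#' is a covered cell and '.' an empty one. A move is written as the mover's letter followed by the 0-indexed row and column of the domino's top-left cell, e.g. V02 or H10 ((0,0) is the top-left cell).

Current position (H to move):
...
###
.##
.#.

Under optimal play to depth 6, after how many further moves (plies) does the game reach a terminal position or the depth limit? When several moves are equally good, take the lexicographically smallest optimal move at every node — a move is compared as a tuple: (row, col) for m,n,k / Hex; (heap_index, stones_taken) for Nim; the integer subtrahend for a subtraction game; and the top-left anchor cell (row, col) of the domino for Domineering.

ply 1, H at .../###/.##/.#. | H00=-1→##./###/.##/.#.*; H01=-1→.##/###/.##/.#.
ply 2, V at ##./###/.##/.#. | V20=+1→##./###/###/##.*
ply 3: ##./###/###/##. is terminal -1 (H); from .../###/.##/.#. depth 6

PV length from [.../###/.##/.#.]: 2 plies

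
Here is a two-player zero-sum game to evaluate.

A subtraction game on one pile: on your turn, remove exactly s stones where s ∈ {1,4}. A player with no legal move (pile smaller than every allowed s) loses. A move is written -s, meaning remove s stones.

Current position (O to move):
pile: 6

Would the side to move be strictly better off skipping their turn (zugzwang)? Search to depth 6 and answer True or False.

zugzwang(6, O) = False

p1 O@[6]: -1[5]+1* -4[2]+1
p2 X@[5]: -1[4]-1* -4[1]-1
p3 O@[4]: -1[3]-1 -4[0]+1*
p4 X@[0] terminal -1; root [6] d6
if O skipped the turn, X would face:
~ p1 X@[6]: -1[5]+1* -4[2]+1
~ p2 O@[5]: -1[4]-1* -4[1]-1
~ p3 X@[4]: -1[3]-1 -4[0]+1*
~ p4 O@[0] terminal -1; root [6] d6
compare (O): move=+1 vs pass=-1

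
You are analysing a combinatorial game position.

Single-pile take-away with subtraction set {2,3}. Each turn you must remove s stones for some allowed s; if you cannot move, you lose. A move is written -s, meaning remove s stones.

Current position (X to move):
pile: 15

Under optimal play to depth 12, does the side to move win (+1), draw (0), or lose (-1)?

ply 1, X at 15 | -2=-1→13*; -3=-1→12
ply 2, O at 13 | -2=+1→11*; -3=+1→10
ply 3, X at 11 | -2=-1→9*; -3=-1→8
ply 4, O at 9 | -2=-1→7; -3=+1→6*
ply 5, X at 6 | -2=-1→4*; -3=-1→3
ply 6, O at 4 | -2=-1→2; -3=+1→1*
ply 7: 1 is terminal -1 (X); from 15 depth 12

value(15, X) = -1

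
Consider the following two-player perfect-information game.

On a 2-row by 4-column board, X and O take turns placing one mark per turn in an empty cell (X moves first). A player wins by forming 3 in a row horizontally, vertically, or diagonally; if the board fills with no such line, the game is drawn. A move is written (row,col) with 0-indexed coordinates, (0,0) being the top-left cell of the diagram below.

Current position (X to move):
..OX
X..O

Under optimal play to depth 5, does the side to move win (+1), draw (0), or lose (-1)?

[..OX/X..O] X move#1: (0,0):+0/X.OX/X..O*, (0,1):+0/.XOX/X..O, (1,1):+0/..OX/XX.O, (1,2):+0/..OX/X.XO
[X.OX/X..O] O move#2: (0,1):+0/XOOX/X..O*, (1,1):+0/X.OX/XO.O, (1,2):+0/X.OX/X.OO
[XOOX/X..O] X move#3: (1,1):+0/XOOX/XX.O*, (1,2):+0/XOOX/X.XO
[XOOX/XX.O] O move#4: (1,2):+0/XOOX/XXOO*
[XOOX/XXOO] end (terminal +0, X#5); searched ..OX/X..O to 5

value(..OX/X..O, X) = 0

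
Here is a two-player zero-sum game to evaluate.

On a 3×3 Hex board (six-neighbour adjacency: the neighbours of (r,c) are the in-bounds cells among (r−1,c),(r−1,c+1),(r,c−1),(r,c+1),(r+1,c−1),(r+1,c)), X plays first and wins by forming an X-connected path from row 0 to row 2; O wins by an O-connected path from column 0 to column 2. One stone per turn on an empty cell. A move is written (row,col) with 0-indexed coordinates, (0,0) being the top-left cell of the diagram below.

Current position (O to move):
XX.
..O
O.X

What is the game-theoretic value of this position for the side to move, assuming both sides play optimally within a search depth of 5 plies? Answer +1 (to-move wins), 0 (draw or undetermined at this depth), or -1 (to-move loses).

p1 O@[XX./..O/O.X]: (0,2)[XXO/..O/O.X]+1* (1,0)[XX./O.O/O.X]+1 (1,1)[XX./.OO/O.X]+1 (2,1)[XX./..O/OOX]+1
p2 X@[XXO/..O/O.X]: (1,0)[XXO/X.O/O.X]-1* (1,1)[XXO/.XO/O.X]-1 (2,1)[XXO/..O/OXX]-1
p3 O@[XXO/X.O/O.X]: (1,1)[XXO/XOO/O.X]+1* (2,1)[XXO/X.O/OOX]+1
p4 X@[XXO/XOO/O.X] terminal -1; root [XX./..O/O.X] d5

value(XX./..O/O.X, O) = +1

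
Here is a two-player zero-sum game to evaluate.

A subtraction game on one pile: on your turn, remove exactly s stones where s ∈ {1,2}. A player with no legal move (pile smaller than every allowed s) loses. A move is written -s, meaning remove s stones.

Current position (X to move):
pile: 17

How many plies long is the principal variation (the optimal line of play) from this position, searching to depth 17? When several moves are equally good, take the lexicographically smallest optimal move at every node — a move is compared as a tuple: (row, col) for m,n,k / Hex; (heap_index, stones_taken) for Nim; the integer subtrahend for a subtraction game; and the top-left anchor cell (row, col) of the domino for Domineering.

ply 1, X at 17 | -1=-1→16; -2=+1→15*
ply 2, O at 15 | -1=-1→14*; -2=-1→13
ply 3, X at 14 | -1=-1→13; -2=+1→12*
ply 4, O at 12 | -1=-1→11*; -2=-1→10
ply 5, X at 11 | -1=-1→10; -2=+1→9*
ply 6, O at 9 | -1=-1→8*; -2=-1→7
ply 7, X at 8 | -1=-1→7; -2=+1→6*
ply 8, O at 6 | -1=-1→5*; -2=-1→4
ply 9, X at 5 | -1=-1→4; -2=+1→3*
ply 10, O at 3 | -1=-1→2*; -2=-1→1
ply 11, X at 2 | -1=-1→1; -2=+1→0*
ply 12: 0 is terminal -1 (O); from 17 depth 17

PV length from [17]: 11 plies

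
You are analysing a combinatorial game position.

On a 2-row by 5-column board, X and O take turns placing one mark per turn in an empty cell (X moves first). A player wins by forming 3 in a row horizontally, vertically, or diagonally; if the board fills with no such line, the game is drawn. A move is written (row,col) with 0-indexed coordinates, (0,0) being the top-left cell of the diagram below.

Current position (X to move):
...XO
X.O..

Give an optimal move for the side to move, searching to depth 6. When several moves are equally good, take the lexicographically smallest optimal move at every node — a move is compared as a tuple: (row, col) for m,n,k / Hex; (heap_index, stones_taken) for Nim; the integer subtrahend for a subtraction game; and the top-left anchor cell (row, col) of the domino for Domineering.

p1 X@[...XO/X.O..]: (0,0)[X..XO/X.O..]-1 (0,1)[.X.XO/X.O..]+0* (0,2)[..XXO/X.O..]+0 (1,1)[...XO/XXO..]+0 (1,3)[...XO/X.OX.]+0 (1,4)[...XO/X.O.X]+0
p2 O@[.X.XO/X.O..]: (0,0)[OX.XO/X.O..]-1 (0,2)[.XOXO/X.O..]+0* (1,1)[.X.XO/XOO..]-1 (1,3)[.X.XO/X.OO.]-1 (1,4)[.X.XO/X.O.O]-1
p3 X@[.XOXO/X.O..]: (0,0)[XXOXO/X.O..]-1 (1,1)[.XOXO/XXO..]+0* (1,3)[.XOXO/X.OX.]+0 (1,4)[.XOXO/X.O.X]+0
p4 O@[.XOXO/XXO..]: (0,0)[OXOXO/XXO..]+0* (1,3)[.XOXO/XXOO.]+0 (1,4)[.XOXO/XXO.O]+0
p5 X@[OXOXO/XXO..]: (1,3)[OXOXO/XXOX.]+0* (1,4)[OXOXO/XXO.X]+0
p6 O@[OXOXO/XXOX.]: (1,4)[OXOXO/XXOXO]+0*
p7 X@[OXOXO/XXOXO] terminal +0; root [...XO/X.O..] d6

X's best at [...XO/X.O..]: (0,1)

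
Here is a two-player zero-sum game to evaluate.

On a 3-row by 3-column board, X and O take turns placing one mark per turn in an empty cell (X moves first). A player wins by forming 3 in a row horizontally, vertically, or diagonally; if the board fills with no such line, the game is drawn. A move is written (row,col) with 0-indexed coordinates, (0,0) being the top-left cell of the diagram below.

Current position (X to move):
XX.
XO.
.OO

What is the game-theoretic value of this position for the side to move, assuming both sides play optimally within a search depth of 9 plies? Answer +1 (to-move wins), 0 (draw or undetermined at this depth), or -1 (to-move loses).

p1 X@[XX./XO./.OO]: (0,2)[XXX/XO./.OO]+1* (1,2)[XX./XOX/.OO]-1 (2,0)[XX./XO./XOO]+1
p2 O@[XXX/XO./.OO] terminal -1; root [XX./XO./.OO] d9

value(XX./XO./.OO, X) = +1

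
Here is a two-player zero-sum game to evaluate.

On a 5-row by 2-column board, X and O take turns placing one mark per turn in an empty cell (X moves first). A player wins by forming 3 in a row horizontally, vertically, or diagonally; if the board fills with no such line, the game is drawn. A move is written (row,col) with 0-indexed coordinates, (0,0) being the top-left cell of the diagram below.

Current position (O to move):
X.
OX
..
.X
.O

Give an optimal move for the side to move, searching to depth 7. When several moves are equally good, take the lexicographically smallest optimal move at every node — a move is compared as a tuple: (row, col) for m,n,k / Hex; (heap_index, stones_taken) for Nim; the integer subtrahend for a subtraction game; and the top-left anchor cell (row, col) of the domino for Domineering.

[X./OX/../.X/.O] O move#1: (0,1):-1/XO/OX/../.X/.O, (2,0):-1/X./OX/O./.X/.O, (2,1):+0/X./OX/.O/.X/.O*, (3,0):-1/X./OX/../OX/.O, (4,0):-1/X./OX/../.X/OO
[X./OX/.O/.X/.O] X move#2: (0,1):+0/XX/OX/.O/.X/.O*, (2,0):+0/X./OX/XO/.X/.O, (3,0):+0/X./OX/.O/XX/.O, (4,0):+0/X./OX/.O/.X/XO
[XX/OX/.O/.X/.O] O move#3: (2,0):+0/XX/OX/OO/.X/.O*, (3,0):+0/XX/OX/.O/OX/.O, (4,0):+0/XX/OX/.O/.X/OO
[XX/OX/OO/.X/.O] X move#4: (3,0):+0/XX/OX/OO/XX/.O*, (4,0):-1/XX/OX/OO/.X/XO
[XX/OX/OO/XX/.O] O move#5: (4,0):+0/XX/OX/OO/XX/OO*
[XX/OX/OO/XX/OO] end (terminal +0, X#6); searched X./OX/../.X/.O to 7

O's best at [X./OX/../.X/.O]: (2,1)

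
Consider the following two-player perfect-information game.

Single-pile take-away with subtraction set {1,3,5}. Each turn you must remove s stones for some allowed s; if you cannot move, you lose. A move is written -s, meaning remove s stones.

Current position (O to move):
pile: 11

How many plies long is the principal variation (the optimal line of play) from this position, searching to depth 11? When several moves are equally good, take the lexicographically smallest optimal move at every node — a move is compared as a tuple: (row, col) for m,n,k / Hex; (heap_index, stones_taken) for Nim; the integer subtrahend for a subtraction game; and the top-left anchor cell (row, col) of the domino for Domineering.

[11] O move#1: -1:+1/10*, -3:+1/8, -5:+1/6
[10] X move#2: -1:-1/9*, -3:-1/7, -5:-1/5
[9] O move#3: -1:+1/8*, -3:+1/6, -5:+1/4
[8] X move#4: -1:-1/7*, -3:-1/5, -5:-1/3
[7] O move#5: -1:+1/6*, -3:+1/4, -5:+1/2
[6] X move#6: -1:-1/5*, -3:-1/3, -5:-1/1
[5] O move#7: -1:+1/4*, -3:+1/2, -5:+1/0
[4] X move#8: -1:-1/3*, -3:-1/1
[3] O move#9: -1:+1/2*, -3:+1/0
[2] X move#10: -1:-1/1*
[1] O move#11: -1:+1/0*
[0] end (terminal -1, X#12); searched 11 to 11

PV length from [11]: 11 plies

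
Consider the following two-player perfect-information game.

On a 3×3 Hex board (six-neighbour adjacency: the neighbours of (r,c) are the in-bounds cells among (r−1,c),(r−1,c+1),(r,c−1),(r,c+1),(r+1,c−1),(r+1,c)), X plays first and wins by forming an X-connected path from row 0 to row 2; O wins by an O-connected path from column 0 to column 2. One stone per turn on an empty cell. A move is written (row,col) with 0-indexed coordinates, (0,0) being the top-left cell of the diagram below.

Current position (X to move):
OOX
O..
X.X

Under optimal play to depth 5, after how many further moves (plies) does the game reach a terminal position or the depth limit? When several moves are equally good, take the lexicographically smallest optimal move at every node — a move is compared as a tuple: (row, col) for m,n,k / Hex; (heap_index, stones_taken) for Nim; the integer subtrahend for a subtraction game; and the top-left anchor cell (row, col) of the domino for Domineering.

ply 1, X at OOX/O../X.X | (1,1)=+1→OOX/OX./X.X*; (1,2)=+1→OOX/O.X/X.X; (2,1)=+1→OOX/O../XXX
ply 2: OOX/OX./X.X is terminal -1 (O); from OOX/O../X.X depth 5

PV length from [OOX/O../X.X]: 1 ply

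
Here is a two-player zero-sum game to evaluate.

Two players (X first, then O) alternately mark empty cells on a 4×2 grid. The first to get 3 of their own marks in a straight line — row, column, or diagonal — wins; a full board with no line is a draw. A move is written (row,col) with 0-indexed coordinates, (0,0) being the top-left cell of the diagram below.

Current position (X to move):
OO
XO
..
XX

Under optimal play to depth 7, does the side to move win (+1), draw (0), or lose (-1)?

p1 X@[OO/XO/../XX]: (2,0)[OO/XO/X./XX]+1* (2,1)[OO/XO/.X/XX]+0
p2 O@[OO/XO/X./XX] terminal -1; root [OO/XO/../XX] d7

value(OO/XO/../XX, X) = +1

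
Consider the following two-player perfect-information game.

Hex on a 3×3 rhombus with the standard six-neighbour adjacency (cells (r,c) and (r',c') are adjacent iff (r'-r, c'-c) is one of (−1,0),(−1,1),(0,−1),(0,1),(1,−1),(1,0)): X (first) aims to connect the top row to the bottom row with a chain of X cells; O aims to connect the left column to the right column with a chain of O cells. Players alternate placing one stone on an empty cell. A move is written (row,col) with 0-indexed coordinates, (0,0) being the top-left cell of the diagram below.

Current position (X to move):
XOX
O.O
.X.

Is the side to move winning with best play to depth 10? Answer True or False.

X winning at [XOX/O.O/.X.]: True

ply 1, X at XOX/O.O/.X. | (1,1)=+1→XOX/OXO/.X.*; (2,0)=-1→XOX/O.O/XX.; (2,2)=-1→XOX/O.O/.XX
ply 2: XOX/OXO/.X. is terminal -1 (O); from XOX/O.O/.X. depth 10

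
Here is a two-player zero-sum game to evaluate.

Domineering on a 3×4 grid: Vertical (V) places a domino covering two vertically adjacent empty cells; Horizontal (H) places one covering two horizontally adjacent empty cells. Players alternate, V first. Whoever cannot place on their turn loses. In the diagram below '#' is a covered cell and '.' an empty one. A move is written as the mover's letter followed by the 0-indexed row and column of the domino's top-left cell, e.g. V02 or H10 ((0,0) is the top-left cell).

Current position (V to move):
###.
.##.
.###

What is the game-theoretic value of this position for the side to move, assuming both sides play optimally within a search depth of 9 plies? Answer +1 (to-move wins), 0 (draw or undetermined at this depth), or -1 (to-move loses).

value(###./.##./.###, V) = +1

ply 1, V at ###./.##./.### | V03=+1→####/.###/.###*; V10=+1→###./###./####
ply 2: ####/.###/.### is terminal -1 (H); from ###./.##./.### depth 9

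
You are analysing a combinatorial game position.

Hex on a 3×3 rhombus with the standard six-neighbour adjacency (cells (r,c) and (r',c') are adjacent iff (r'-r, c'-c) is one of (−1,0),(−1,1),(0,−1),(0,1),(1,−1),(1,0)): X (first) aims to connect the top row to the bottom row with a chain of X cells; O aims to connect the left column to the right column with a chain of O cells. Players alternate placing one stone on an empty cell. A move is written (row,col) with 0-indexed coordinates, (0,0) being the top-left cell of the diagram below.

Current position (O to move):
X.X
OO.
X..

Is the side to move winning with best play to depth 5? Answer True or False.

O winning at [X.X/OO./X..]: True

ply 1, O at X.X/OO./X.. | (0,1)=-1→XOX/OO./X..; (1,2)=+1→X.X/OOO/X..*; (2,1)=+1→X.X/OO./XO.; (2,2)=+1→X.X/OO./X.O
ply 2: X.X/OOO/X.. is terminal -1 (X); from X.X/OO./X.. depth 5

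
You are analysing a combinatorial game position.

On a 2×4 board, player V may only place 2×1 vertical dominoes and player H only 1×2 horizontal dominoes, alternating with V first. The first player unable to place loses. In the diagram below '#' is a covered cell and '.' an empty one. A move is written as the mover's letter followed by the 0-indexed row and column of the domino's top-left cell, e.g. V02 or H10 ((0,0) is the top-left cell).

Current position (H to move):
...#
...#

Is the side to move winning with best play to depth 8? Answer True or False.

H winning at [...#/...#]: True

p1 H@[...#/...#]: H00[##.#/...#]+1* H01[.###/...#]+1 H10[...#/##.#]+1 H11[...#/.###]+1
p2 V@[##.#/...#]: V02[####/..##]-1*
p3 H@[####/..##]: H10[####/####]+1*
p4 V@[####/####] terminal -1; root [...#/...#] d8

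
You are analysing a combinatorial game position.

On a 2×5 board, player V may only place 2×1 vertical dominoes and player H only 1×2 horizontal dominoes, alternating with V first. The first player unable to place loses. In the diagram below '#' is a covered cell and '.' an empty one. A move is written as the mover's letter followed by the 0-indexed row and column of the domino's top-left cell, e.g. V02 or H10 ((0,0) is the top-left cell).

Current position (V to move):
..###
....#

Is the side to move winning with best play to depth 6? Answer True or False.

ply 1, V at ..###/....# | V00=-1→#.###/#...#; V01=+1→.####/.#..#*
ply 2, H at .####/.#..# | H12=-1→.####/.####*
ply 3, V at .####/.#### | V00=+1→#####/#####*
ply 4: #####/##### is terminal -1 (H); from ..###/....# depth 6

V winning at [..###/....#]: True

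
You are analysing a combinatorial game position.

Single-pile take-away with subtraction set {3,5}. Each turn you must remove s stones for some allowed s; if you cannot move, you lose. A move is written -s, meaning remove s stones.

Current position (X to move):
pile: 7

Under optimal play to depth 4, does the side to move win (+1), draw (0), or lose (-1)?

ply 1, X at 7 | -3=-1→4; -5=+1→2*
ply 2: 2 is terminal -1 (O); from 7 depth 4

value(7, X) = +1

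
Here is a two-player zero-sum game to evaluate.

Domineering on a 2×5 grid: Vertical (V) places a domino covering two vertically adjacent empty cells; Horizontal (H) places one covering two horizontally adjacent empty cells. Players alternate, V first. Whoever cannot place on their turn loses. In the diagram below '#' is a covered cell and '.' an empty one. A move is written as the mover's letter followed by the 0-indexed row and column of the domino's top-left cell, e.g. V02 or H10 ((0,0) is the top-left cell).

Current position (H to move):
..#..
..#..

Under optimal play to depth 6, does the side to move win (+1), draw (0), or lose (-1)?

value(..#../..#.., H) = -1

[..#../..#..] H move#1: H00:-1/###../..#..*, H03:-1/..###/..#.., H10:-1/..#../###.., H13:-1/..#../..###
[###../..#..] V move#2: V03:+1/####./..##.*, V04:+1/###.#/..#.#
[####./..##.] H move#3: H10:-1/####./####.*
[####./####.] V move#4: V04:+1/#####/#####*
[#####/#####] end (terminal -1, H#5); searched ..#../..#.. to 6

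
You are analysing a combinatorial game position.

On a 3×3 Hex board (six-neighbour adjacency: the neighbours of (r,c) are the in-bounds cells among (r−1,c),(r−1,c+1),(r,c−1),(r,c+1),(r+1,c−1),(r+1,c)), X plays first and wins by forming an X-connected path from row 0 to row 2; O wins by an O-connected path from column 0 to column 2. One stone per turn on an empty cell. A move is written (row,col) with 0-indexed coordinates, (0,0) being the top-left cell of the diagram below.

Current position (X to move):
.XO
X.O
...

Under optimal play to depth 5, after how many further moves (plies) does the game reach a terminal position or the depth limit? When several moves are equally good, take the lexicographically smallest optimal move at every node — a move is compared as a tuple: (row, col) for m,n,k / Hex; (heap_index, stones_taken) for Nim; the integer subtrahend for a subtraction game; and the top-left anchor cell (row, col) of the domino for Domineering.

[.XO/X.O/...] X move#1: (0,0):-1/XXO/X.O/..., (1,1):+1/.XO/XXO/...*, (2,0):+1/.XO/X.O/X.., (2,1):+1/.XO/X.O/.X., (2,2):-1/.XO/X.O/..X
[.XO/XXO/...] O move#2: (0,0):-1/OXO/XXO/...*, (2,0):-1/.XO/XXO/O.., (2,1):-1/.XO/XXO/.O., (2,2):-1/.XO/XXO/..O
[OXO/XXO/...] X move#3: (2,0):+1/OXO/XXO/X..*, (2,1):+1/OXO/XXO/.X., (2,2):+1/OXO/XXO/..X
[OXO/XXO/X..] end (terminal -1, O#4); searched .XO/X.O/... to 5

PV length from [.XO/X.O/...]: 3 plies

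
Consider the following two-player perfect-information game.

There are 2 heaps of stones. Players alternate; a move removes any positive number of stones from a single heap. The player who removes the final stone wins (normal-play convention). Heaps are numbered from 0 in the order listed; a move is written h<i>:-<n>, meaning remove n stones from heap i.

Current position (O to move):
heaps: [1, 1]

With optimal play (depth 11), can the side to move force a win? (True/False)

p1 O@[(1,1)]: h0:-1[(0,1)]-1* h1:-1[(1,0)]-1
p2 X@[(0,1)]: h1:-1[(0,0)]+1*
p3 O@[(0,0)] terminal -1; root [(1,1)] d11

O winning at [(1,1)]: False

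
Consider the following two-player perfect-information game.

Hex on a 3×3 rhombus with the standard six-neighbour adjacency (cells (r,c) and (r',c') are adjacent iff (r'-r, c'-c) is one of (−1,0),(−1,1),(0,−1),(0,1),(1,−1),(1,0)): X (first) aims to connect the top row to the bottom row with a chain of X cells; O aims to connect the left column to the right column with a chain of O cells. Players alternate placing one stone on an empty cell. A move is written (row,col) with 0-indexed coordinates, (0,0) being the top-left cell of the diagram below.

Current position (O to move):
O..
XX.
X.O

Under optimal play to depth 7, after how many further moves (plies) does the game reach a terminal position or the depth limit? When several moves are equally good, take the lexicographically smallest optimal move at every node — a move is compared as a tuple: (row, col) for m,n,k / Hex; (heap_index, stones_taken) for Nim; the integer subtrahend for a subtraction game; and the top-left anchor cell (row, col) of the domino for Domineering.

ply 1, O at O../XX./X.O | (0,1)=-1→OO./XX./X.O*; (0,2)=-1→O.O/XX./X.O; (1,2)=-1→O../XXO/X.O; (2,1)=-1→O../XX./XOO
ply 2, X at OO./XX./X.O | (0,2)=+1→OOX/XX./X.O*; (1,2)=-1→OO./XXX/X.O; (2,1)=-1→OO./XX./XXO
ply 3: OOX/XX./X.O is terminal -1 (O); from O../XX./X.O depth 7

PV length from [O../XX./X.O]: 2 plies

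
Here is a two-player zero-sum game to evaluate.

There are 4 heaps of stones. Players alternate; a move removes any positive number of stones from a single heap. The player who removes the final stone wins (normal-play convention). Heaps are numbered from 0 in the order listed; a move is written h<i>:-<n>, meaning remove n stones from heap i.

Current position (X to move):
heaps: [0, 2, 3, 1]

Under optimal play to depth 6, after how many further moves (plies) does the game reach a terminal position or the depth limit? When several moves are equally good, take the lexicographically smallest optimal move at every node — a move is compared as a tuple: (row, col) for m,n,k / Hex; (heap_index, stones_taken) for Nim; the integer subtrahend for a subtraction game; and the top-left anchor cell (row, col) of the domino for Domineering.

PV length from [(0,2,3,1)]: 4 plies

ply 1, X at (0,2,3,1) | h1:-1=-1→(0,1,3,1)*; h1:-2=-1→(0,0,3,1); h2:-1=-1→(0,2,2,1); h2:-2=-1→(0,2,1,1); h2:-3=-1→(0,2,0,1); h3:-1=-1→(0,2,3,0)
ply 2, O at (0,1,3,1) | h1:-1=-1→(0,0,3,1); h2:-1=-1→(0,1,2,1); h2:-2=-1→(0,1,1,1); h2:-3=+1→(0,1,0,1)*; h3:-1=-1→(0,1,3,0)
ply 3, X at (0,1,0,1) | h1:-1=-1→(0,0,0,1)*; h3:-1=-1→(0,1,0,0)
ply 4, O at (0,0,0,1) | h3:-1=+1→(0,0,0,0)*
ply 5: (0,0,0,0) is terminal -1 (X); from (0,2,3,1) depth 6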